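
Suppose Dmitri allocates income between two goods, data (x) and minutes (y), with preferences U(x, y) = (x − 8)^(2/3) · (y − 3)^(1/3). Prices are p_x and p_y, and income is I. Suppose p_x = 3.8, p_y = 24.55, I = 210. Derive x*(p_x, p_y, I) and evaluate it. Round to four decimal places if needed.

x* = 26.5877

Let x' = x−8, y' = y−3. MRS = 2·y'/x' = p_x/p_y.
After buying the subsistence bundle (8, 3), a share 2/3 of the remaining income goes to x: x* = 8 + 2/3·(I − 8p_x − 3p_y)/p_x.
Discretionary income = 210 − 8·3.8 − 3·24.55 = 105.95; x* = 8 + 2/3·105.95/3.8 = 26.5877.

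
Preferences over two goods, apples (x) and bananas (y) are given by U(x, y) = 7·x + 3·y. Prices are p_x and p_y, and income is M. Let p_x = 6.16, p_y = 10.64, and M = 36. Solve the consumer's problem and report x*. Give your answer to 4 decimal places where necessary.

Numerically: x* = 5.8442, y* = 0.

x* = 5.8442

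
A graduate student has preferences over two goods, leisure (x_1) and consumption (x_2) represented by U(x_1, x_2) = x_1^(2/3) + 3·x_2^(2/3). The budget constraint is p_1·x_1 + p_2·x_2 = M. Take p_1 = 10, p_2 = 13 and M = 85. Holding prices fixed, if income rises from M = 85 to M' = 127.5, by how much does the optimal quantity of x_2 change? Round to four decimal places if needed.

MU_x_1 ∝ x_1^(-1/3), MU_x_2 ∝ 3·x_2^(-1/3), so MRS = (1/3)·(x_2/x_1)^(1/3) = p_1/p_2.
Solve for the ratio: x_2/x_1 = [3·p_1/p_2]^(3).
Substitute x_2 = (x_2/x_1)·x_1 into the budget: x_1* = M/(p_1 + p_2·(x_2/x_1)).
Numerically x_2/x_1 = 12.289486, so x_1* = 85/(10 + 13·12.289486) = 0.5007 and x_2* = 12.289486·0.5007 = 6.1533.
At M' = 127.5: x_2* = 9.23. Change: 9.23 − 6.1533 = 3.0767.

Δx_2* = 3.0767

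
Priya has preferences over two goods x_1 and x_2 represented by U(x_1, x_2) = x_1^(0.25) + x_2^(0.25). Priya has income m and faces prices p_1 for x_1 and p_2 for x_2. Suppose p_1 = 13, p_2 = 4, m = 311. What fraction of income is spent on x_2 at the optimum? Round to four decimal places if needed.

From the CES first-order condition, (x_2/x_1)^(0.75) = p_1/p_2.
Solve for the ratio: x_2/x_1 = [p_1/p_2]^(4/3).
Substitute x_2 = (x_2/x_1)·x_1 into the budget: x_1* = m/(p_1 + p_2·(x_2/x_1)).
Numerically x_2/x_1 = 4.814056, so x_1* = 311/(13 + 4·4.814056) = 9.6415 and x_2* = 4.814056·9.6415 = 46.415.
Expenditure on x_2: 4·46.415 = 185.6599; share = 0.597.

share on x_2 = 0.597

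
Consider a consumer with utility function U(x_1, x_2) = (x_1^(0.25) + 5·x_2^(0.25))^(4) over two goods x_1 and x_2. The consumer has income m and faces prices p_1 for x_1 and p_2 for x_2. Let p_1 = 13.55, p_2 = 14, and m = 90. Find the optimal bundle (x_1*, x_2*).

Numerically x_2/x_1 = 8.185434, so x_1* = 90/(13.55 + 14·8.185434) = 0.7023 and x_2* = 8.185434·0.7023 = 5.7488.

x_1* = 0.7023, x_2* = 5.7488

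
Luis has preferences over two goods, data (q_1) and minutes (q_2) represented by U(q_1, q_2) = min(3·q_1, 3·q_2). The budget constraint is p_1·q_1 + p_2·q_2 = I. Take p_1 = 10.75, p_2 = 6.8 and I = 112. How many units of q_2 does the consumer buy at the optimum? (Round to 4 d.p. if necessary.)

With perfect complements, no substitution: consume in ratio q_1:q_2 = 3:3.
Budget: p_1·q_1 + p_2·q_1 = I, so (3·p_1 + 3·p_2)·q_1 = 3·I.
Demand: q_1*(p_1,p_2,I) = 3·I/(3·p_1 + 3·p_2), q_2* = 3·I/(3·p_1 + 3·p_2).
Here 3·10.75 + 3·6.8 = 52.65, giving q_2* = 6.3818.

q_2* = 6.3818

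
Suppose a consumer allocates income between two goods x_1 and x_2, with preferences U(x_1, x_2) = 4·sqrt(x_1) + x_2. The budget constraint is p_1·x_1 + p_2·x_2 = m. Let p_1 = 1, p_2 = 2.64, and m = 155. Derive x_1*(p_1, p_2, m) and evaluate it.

MU_x_1 = 2/√x_1, MU_x_2 = 1. Tangency: 2/√x_1 = p_1/p_2.
Thus x_1* = (2·p_2/p_1)² — independent of m — with the rest of income spent on x_2.
Plugging in: x_1* = (2·2.64/1)² = 27.8784.

x_1* = 27.8784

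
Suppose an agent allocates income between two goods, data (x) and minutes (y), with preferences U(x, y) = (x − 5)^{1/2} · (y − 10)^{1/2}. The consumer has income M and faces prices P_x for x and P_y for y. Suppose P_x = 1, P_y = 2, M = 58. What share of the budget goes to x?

This is Cobb-Douglas in (x−5, y−10): tangency gives 0.5·P_y·(y−10) = 0.5·P_x·(x−5).
After buying the subsistence bundle (5, 10), a share 0.5 of the remaining income goes to x: x* = 5 + 0.5·(M − 5P_x − 10P_y)/P_x.
Discretionary income = 58 − 5·1 − 10·2 = 33; x* = 5 + 0.5·33/1 = 21.5; y* = 10 + 0.5·33/2 = 18.25.
Expenditure on x: 1·21.5 = 21.5; share = 0.3707.

share on x = 0.3707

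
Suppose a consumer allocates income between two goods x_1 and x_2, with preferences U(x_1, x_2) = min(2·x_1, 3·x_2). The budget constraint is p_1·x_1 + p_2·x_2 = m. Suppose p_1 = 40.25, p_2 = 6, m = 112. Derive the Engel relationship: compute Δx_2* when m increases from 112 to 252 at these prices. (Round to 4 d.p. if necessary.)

With perfect complements, no substitution: consume in ratio x_1:x_2 = 3:2.
Budget: p_1·x_1 + p_2·(2/3)·x_1 = m, so (3·p_1 + 2·p_2)·x_1 = 3·m.
Demand: x_1*(p_1,p_2,m) = 3·m/(3·p_1 + 2·p_2), x_2* = 2·m/(3·p_1 + 2·p_2).
Here 3·40.25 + 2·6 = 132.75, giving x_2* = 1.6874.
At m' = 252: x_2* = 3.7966. Change: 3.7966 − 1.6874 = 2.1092.

Δx_2* = 2.1092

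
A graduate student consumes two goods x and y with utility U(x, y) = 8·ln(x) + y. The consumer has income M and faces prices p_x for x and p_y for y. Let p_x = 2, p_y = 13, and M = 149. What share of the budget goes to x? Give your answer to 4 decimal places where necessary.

Set MRS = p_x/p_y: (8/x)/1 = p_x/p_y.
So x*(p_x,p_y) = 8·p_y/p_x, independent of income; and y* = (M − 8·p_y)/p_y.
At the given prices: x* = 8·13/2 = 52, and y* = 3.4615.
Expenditure on x: 2·52 = 104; share = 0.698.

share on x = 0.698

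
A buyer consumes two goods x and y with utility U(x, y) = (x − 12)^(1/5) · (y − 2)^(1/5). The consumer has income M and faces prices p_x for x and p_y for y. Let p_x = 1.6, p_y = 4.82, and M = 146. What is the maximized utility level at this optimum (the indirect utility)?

V = 3.3858

Let x' = x−12, y' = y−2. MRS = y'/x' = p_x/p_y.
After buying the subsistence bundle (12, 2), a share 0.5 of the remaining income goes to x: x* = 12 + 0.5·(M − 12p_x − 2p_y)/p_x.
Discretionary income = 146 − 12·1.6 − 2·4.82 = 117.16; x* = 12 + 0.5·117.16/1.6 = 48.6125; y* = 2 + 0.5·117.16/4.82 = 14.1535.
Utility at the optimum: U(48.6125, 14.1535) = 3.3858.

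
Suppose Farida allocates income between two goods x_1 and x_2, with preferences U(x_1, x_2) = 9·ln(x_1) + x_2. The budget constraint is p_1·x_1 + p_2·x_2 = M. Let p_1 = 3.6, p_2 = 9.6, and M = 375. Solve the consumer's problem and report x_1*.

Set MRS = p_1/p_2: (9/x_1)/1 = p_1/p_2.
So x_1*(p_1,p_2) = 9·p_2/p_1, independent of income; and x_2* = (M − 9·p_2)/p_2.
At the given prices: x_1* = 9·9.6/3.6 = 24.

x_1* = 24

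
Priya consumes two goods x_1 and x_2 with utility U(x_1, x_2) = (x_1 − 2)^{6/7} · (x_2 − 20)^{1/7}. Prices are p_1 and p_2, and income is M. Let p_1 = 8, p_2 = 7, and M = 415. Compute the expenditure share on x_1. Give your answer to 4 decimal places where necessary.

share on x_1 = 0.5735

Let x_1' = x_1−2, x_2' = x_2−20. MRS = 6·x_2'/x_1' = p_1/p_2.
After buying the subsistence bundle (2, 20), a share 6/7 of the remaining income goes to x_1: x_1* = 2 + 6/7·(M − 2p_1 − 20p_2)/p_1.
Discretionary income = 415 − 2·8 − 20·7 = 259; x_1* = 2 + 6/7·259/8 = 29.75; x_2* = 20 + 1/7·259/7 = 25.2857.
Expenditure on x_1: 8·29.75 = 238; share = 0.5735.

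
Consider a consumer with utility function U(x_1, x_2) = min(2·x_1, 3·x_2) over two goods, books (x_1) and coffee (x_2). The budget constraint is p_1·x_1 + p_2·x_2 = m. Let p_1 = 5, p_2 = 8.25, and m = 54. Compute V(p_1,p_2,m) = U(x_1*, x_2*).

V = 10.2857

Leontief preferences: the optimum is at the kink where x_1/3 = x_2/2, i.e. x_2 = (2/3)·x_1.
Budget: p_1·x_1 + p_2·(2/3)·x_1 = m, so (3·p_1 + 2·p_2)·x_1 = 3·m.
Demand: x_1*(p_1,p_2,m) = 3·m/(3·p_1 + 2·p_2), x_2* = 2·m/(3·p_1 + 2·p_2).
Here 3·5 + 2·8.25 = 31.5, giving x_1* = 5.1429 and x_2* = 3.4286.
Utility at the optimum: U(5.1429, 3.4286) = 10.2857.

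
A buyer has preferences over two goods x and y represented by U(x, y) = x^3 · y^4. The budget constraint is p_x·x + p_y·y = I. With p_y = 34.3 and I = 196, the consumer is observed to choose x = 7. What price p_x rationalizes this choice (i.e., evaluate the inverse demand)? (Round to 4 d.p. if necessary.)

Tangency: MRS = (3/4)·y/x = p_x/p_y.
So 3·p_y·y = 4·p_x·x; combined with the budget, a share 3/7 of income goes to x.
Demand: x*(p_x,p_y,I) = 3/7·I/p_x and y* = 4/7·I/p_y.
Set x* = 7 in the demand function and solve for p_x: p_x = 12.

p_x = 12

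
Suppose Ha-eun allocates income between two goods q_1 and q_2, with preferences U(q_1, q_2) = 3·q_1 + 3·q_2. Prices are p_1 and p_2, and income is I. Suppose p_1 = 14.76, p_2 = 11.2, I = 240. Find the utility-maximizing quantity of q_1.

Perfect substitutes: compare marginal utility per dollar. 3/p_1 vs 3/p_2 → 0.2033 vs 0.2679.
q_2 gives more utility per dollar, so spend all income on q_2: q_2* = I/p_2, q_1* = 0.
Numerically: q_1* = 0, q_2* = 21.4286.

q_1* = 0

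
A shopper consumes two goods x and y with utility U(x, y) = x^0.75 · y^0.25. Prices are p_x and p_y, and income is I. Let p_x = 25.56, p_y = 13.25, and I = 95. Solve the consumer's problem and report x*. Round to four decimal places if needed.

Demand: x*(p_x,p_y,I) = 0.75·I/p_x and y* = 0.25·I/p_y.
At p_x=25.56, p_y=13.25, I=95: x* = 0.75·95/25.56 = 2.7876.

x* = 2.7876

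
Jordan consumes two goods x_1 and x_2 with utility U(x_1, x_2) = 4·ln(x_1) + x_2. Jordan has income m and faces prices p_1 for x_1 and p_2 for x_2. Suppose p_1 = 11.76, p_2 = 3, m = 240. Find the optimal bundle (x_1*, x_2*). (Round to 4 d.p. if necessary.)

MU_x_1 = 4/x_1, MU_x_2 = 1. Tangency: 4/x_1 = p_1/p_2.
So x_1*(p_1,p_2) = 4·p_2/p_1, independent of income; and x_2* = (m − 4·p_2)/p_2.
At the given prices: x_1* = 4·3/11.76 = 1.0204, and x_2* = 76.

x_1* = 1.0204, x_2* = 76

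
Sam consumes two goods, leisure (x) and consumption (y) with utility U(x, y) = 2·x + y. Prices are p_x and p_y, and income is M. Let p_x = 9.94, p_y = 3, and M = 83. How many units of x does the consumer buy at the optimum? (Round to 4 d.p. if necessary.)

x* = 0

Linear utility — the consumer picks whichever good has higher MU/price: 2/9.94 = 0.2012 vs 1/3 = 0.3333.
y gives more utility per dollar, so spend all income on y: y* = M/p_y, x* = 0.
Numerically: x* = 0, y* = 27.6667.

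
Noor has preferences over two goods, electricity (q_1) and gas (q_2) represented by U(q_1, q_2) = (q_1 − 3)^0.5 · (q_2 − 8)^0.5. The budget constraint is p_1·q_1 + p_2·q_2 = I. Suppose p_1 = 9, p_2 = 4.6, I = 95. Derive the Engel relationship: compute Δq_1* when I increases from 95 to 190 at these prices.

Δq_1* = 5.2778

Substituting into the budget: q_1* = 3 + 0.5·(I − 3·p_1 − 8·p_2)/p_1, and q_2* = 8 + 0.5·(…)/p_2.
Discretionary income = 95 − 3·9 − 8·4.6 = 31.2; q_1* = 3 + 0.5·31.2/9 = 4.7333.
At I' = 190: q_1* = 10.0111. Change: 10.0111 − 4.7333 = 5.2778.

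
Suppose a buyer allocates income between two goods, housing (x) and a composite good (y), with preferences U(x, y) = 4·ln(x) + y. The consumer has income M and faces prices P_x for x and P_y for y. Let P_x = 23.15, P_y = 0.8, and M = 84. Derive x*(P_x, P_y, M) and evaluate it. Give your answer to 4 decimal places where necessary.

x* = 0.1382

At the given prices: x* = 4·0.8/23.15 = 0.1382.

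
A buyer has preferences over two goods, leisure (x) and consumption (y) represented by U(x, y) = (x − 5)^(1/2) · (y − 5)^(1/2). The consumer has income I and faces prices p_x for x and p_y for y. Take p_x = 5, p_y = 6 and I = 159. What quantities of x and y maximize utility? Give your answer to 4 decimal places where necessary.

x* = 15.4, y* = 13.6667

Let x' = x−5, y' = y−5. MRS = y'/x' = p_x/p_y.
After buying the subsistence bundle (5, 5), a share 0.5 of the remaining income goes to x: x* = 5 + 0.5·(I − 5p_x − 5p_y)/p_x.
Discretionary income = 159 − 5·5 − 5·6 = 104; x* = 5 + 0.5·104/5 = 15.4; y* = 5 + 0.5·104/6 = 13.6667.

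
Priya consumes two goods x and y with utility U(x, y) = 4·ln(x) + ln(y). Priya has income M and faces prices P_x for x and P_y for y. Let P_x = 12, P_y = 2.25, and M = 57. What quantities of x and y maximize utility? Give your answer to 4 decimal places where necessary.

Tangency: MRS = 4·y/x = P_x/P_y.
So 4·P_y·y = P_x·x; combined with the budget, a share 0.8 of income goes to x.
Demand: x*(P_x,P_y,M) = 0.8·M/P_x and y* = 0.2·M/P_y.
At P_x=12, P_y=2.25, M=57: x* = 0.8·57/12 = 3.8, y* = 5.0667.

x* = 3.8, y* = 5.0667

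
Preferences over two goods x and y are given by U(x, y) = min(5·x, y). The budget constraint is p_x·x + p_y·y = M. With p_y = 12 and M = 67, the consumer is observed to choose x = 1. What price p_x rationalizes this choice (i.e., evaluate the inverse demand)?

p_x = 7

With perfect complements, no substitution: consume in ratio x:y = 1:5.
Budget: p_x·x + p_y·5·x = M, so (p_x + 5·p_y)·x = M.
Demand: x*(p_x,p_y,M) = M/(p_x + 5·p_y), y* = 5·M/(p_x + 5·p_y).
Set x* = 1 in the demand function and solve for p_x: p_x = 7.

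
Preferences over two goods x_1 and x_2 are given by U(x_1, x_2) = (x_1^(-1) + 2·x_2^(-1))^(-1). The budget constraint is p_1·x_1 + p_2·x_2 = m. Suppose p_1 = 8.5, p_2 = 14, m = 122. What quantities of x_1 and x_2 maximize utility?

x_1* = 5.0988, x_2* = 5.6186

MU_x_1 ∝ x_1^(-2), MU_x_2 ∝ 2·x_2^(-2), so MRS = (1/2)·(x_2/x_1)^(2) = p_1/p_2.
Hence x_2/x_1 = (2·p_1/p_2)^(1/(2)), i.e. raised to the 0.5 power.
Substitute x_2 = (x_2/x_1)·x_1 into the budget: x_1* = m/(p_1 + p_2·(x_2/x_1)).
Numerically x_2/x_1 = 1.101946, so x_1* = 122/(8.5 + 14·1.101946) = 5.0988 and x_2* = 1.101946·5.0988 = 5.6186.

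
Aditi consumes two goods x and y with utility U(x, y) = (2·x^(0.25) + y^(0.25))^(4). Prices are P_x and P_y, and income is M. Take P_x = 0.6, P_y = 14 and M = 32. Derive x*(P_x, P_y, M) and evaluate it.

MU_x ∝ 2·x^(-0.75), MU_y ∝ y^(-0.75), so MRS = 2·(y/x)^(0.75) = P_x/P_y.
Solve for the ratio: y/x = [(1/2)·P_x/P_y]^(4/3).
With the ratio pinned down, the budget gives x* = M/(P_x + P_y·(y/x)) and y* = (y/x)·x*.
Numerically y/x = 0.005952, so x* = 32/(0.6 + 14·0.005952) = 46.8297.

x* = 46.8297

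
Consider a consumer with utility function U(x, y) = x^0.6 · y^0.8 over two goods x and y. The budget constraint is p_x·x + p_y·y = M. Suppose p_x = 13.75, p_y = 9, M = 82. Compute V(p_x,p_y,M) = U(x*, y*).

V = 6.5728

Tangency: MRS = (3/4)·y/x = p_x/p_y.
Rearranging, p_y·y = (4/3)·p_x·x. Substituting into the budget gives p_x·x·(1 + (4/3)) = M.
Demand: x*(p_x,p_y,M) = 3/7·M/p_x and y* = 4/7·M/p_y.
At p_x=13.75, p_y=9, M=82: x* = 3/7·82/13.75 = 2.5558, y* = 5.2063.
Utility at the optimum: U(2.5558, 5.2063) = 6.5728.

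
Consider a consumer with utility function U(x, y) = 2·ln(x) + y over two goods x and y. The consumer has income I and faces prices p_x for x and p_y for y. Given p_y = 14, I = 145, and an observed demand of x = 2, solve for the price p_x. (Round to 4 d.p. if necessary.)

p_x = 14

Set MRS = p_x/p_y: (2/x)/1 = p_x/p_y.
So x*(p_x,p_y) = 2·p_y/p_x, independent of income; and y* = (I − 2·p_y)/p_y.
Set x* = 2 in the demand function and solve for p_x: p_x = 14.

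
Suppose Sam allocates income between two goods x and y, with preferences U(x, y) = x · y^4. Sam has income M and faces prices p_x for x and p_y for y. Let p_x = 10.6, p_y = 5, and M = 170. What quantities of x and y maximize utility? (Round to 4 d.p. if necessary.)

MU_x/MU_y = (y)/(4·x); tangency sets this equal to p_x/p_y.
Rearranging, p_y·y = 4·p_x·x. Substituting into the budget gives p_x·x·(1 + 4) = M.
Demand: x*(p_x,p_y,M) = 0.2·M/p_x and y* = 0.8·M/p_y.
At p_x=10.6, p_y=5, M=170: x* = 0.2·170/10.6 = 3.2075, y* = 27.2.

x* = 3.2075, y* = 27.2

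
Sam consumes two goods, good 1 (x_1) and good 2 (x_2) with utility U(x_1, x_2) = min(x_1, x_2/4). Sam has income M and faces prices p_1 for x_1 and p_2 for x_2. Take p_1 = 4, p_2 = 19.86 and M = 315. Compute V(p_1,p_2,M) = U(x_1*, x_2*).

V = 3.7752

With perfect complements, no substitution: consume in ratio x_1:x_2 = 1:4.
Budget: p_1·x_1 + p_2·4·x_1 = M, so (p_1 + 4·p_2)·x_1 = M.
Demand: x_1*(p_1,p_2,M) = M/(p_1 + 4·p_2), x_2* = 4·M/(p_1 + 4·p_2).
Here 4 + 4·19.86 = 83.44, giving x_1* = 3.7752 and x_2* = 15.1007.
Utility at the optimum: U(3.7752, 15.1007) = 3.7752.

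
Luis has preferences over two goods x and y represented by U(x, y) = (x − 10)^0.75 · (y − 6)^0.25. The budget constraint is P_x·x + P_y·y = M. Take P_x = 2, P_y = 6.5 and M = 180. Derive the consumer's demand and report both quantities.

MRS = 3·(y−6)/(x−10). Tangency with P_x/P_y gives y−6 = (1/3)·(P_x/P_y)·(x−10).
After buying the subsistence bundle (10, 6), a share 0.75 of the remaining income goes to x: x* = 10 + 0.75·(M − 10P_x − 6P_y)/P_x.
Discretionary income = 180 − 10·2 − 6·6.5 = 121; x* = 10 + 0.75·121/2 = 55.375; y* = 6 + 0.25·121/6.5 = 10.6538.

x* = 55.375, y* = 10.6538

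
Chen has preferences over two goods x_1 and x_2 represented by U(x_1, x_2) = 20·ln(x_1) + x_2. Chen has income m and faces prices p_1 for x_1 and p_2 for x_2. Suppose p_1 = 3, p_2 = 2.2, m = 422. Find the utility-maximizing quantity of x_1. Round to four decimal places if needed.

MU_x_1 = 20/x_1, MU_x_2 = 1. Tangency: 20/x_1 = p_1/p_2.
So x_1*(p_1,p_2) = 20·p_2/p_1, independent of income; and x_2* = (m − 20·p_2)/p_2.
At the given prices: x_1* = 20·2.2/3 = 14.6667.

x_1* = 14.6667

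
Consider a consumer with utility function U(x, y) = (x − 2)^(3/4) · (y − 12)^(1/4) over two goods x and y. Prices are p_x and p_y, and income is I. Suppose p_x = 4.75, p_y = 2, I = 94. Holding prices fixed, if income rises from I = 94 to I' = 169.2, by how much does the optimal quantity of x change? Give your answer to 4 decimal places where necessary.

Δx* = 11.8737

This is Cobb-Douglas in (x−2, y−12): tangency gives 0.75·p_y·(y−12) = 0.25·p_x·(x−2).
Substituting into the budget: x* = 2 + 0.75·(I − 2·p_x − 12·p_y)/p_x, and y* = 12 + 0.25·(…)/p_y.
Discretionary income = 94 − 2·4.75 − 12·2 = 60.5; x* = 2 + 0.75·60.5/4.75 = 11.5526.
At I' = 169.2: x* = 23.4263. Change: 23.4263 − 11.5526 = 11.8737.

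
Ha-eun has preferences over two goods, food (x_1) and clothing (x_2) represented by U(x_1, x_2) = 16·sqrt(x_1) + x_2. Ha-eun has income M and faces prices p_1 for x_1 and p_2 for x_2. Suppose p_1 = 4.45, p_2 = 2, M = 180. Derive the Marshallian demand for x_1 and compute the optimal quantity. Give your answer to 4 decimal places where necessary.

Set MRS = p_1/p_2: 8·x_1^(−1/2) = p_1/p_2.
Thus x_1* = (8·p_2/p_1)² — independent of M — with the rest of income spent on x_2.
Plugging in: x_1* = (8·2/4.45)² = 12.9277.

x_1* = 12.9277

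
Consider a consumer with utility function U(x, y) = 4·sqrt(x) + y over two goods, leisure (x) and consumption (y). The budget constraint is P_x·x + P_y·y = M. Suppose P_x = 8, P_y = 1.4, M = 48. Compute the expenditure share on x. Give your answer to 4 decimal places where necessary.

share on x = 0.0204

MU_x = 2/√x, MU_y = 1. Tangency: 2/√x = P_x/P_y.
Thus x* = (2·P_y/P_x)² — independent of M — with the rest of income spent on y.
Plugging in: x* = (2·1.4/8)² = 0.1225, y* = 33.5857.
Expenditure on x: 8·0.1225 = 0.98; share = 0.0204.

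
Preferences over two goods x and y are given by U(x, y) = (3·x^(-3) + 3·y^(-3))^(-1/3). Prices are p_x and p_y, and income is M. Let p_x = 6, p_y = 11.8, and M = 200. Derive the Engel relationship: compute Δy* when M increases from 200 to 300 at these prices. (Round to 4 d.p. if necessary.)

From the CES first-order condition, (y/x)^(4) = p_x/p_y.
Hence y/x = (p_x/p_y)^(1/(4)), i.e. raised to the 0.25 power.
With the ratio pinned down, the budget gives x* = M/(p_x + p_y·(y/x)) and y* = (y/x)·x*.
Numerically y/x = 0.844437, so x* = 200/(6 + 11.8·0.844437) = 12.5279 and y* = 0.844437·12.5279 = 10.579.
At M' = 300: y* = 15.8685. Change: 15.8685 − 10.579 = 5.2895.

Δy* = 5.2895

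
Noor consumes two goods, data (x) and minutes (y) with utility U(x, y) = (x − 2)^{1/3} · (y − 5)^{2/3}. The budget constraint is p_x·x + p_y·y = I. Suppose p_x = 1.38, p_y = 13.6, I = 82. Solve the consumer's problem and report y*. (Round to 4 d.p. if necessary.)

Let x' = x−2, y' = y−5. MRS = (1/2)·y'/x' = p_x/p_y.
After buying the subsistence bundle (2, 5), a share 1/3 of the remaining income goes to x: x* = 2 + 1/3·(I − 2p_x − 5p_y)/p_x.
Discretionary income = 82 − 2·1.38 − 5·13.6 = 11.24; y* = 5 + 2/3·11.24/13.6 = 5.551.

y* = 5.551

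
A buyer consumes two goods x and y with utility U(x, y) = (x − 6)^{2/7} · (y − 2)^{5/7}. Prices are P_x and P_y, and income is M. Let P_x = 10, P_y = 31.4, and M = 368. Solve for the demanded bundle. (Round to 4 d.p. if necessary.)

x* = 13.0057, y* = 7.5778

Let x' = x−6, y' = y−2. MRS = (2/5)·y'/x' = P_x/P_y.
Substituting into the budget: x* = 6 + 2/7·(M − 6·P_x − 2·P_y)/P_x, and y* = 2 + 5/7·(…)/P_y.
Discretionary income = 368 − 6·10 − 2·31.4 = 245.2; x* = 6 + 2/7·245.2/10 = 13.0057; y* = 2 + 5/7·245.2/31.4 = 7.5778.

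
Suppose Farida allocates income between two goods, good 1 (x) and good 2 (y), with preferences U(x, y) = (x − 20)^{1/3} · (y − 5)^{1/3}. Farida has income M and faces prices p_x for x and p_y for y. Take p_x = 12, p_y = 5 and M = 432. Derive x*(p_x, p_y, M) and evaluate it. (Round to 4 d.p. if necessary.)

x* = 26.9583

MRS = (y−5)/(x−20). Tangency with p_x/p_y gives y−5 = (p_x/p_y)·(x−20).
After buying the subsistence bundle (20, 5), a share 0.5 of the remaining income goes to x: x* = 20 + 0.5·(M − 20p_x − 5p_y)/p_x.
Discretionary income = 432 − 20·12 − 5·5 = 167; x* = 20 + 0.5·167/12 = 26.9583.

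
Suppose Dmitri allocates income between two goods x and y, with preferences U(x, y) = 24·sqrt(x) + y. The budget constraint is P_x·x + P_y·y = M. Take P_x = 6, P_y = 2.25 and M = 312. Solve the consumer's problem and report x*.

Set MRS = P_x/P_y: 12·x^(−1/2) = P_x/P_y.
Solve: √x = 12·P_y/P_x, so x*(P_x,P_y) = (12·P_y/P_x)², and y* = (M − P_x·x*)/P_y.
Plugging in: x* = (12·2.25/6)² = 20.25.

x* = 20.25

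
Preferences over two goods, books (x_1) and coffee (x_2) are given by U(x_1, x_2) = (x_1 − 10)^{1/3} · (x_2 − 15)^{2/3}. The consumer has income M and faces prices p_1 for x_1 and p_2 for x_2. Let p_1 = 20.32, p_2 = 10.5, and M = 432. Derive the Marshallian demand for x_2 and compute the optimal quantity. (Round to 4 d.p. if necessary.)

Let x_1' = x_1−10, x_2' = x_2−15. MRS = (1/2)·x_2'/x_1' = p_1/p_2.
Substituting into the budget: x_1* = 10 + 1/3·(M − 10·p_1 − 15·p_2)/p_1, and x_2* = 15 + 2/3·(…)/p_2.
Discretionary income = 432 − 10·20.32 − 15·10.5 = 71.3; x_2* = 15 + 2/3·71.3/10.5 = 19.527.

x_2* = 19.527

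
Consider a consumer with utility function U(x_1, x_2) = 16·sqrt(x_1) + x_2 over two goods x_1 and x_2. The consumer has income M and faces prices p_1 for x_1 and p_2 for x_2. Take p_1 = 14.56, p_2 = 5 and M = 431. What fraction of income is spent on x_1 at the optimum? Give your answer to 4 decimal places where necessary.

share on x_1 = 0.255

Utility is quasi-linear in x_2; the FOC for x_1 is 8/√x_1 = p_1/p_2.
Thus x_1* = (8·p_2/p_1)² — independent of M — with the rest of income spent on x_2.
Plugging in: x_1* = (8·5/14.56)² = 7.5474, x_2* = 64.222.
Expenditure on x_1: 14.56·7.5474 = 109.8901; share = 0.255.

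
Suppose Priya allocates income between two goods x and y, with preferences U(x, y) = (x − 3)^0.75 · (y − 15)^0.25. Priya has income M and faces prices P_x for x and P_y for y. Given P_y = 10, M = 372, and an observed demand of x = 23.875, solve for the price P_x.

MRS = 3·(y−15)/(x−3). Tangency with P_x/P_y gives y−15 = (1/3)·(P_x/P_y)·(x−3).
Substituting into the budget: x* = 3 + 0.75·(M − 3·P_x − 15·P_y)/P_x, and y* = 15 + 0.25·(…)/P_y.
Set x* = 23.875 in the demand function and solve for P_x: P_x = 7.2.

P_x = 7.2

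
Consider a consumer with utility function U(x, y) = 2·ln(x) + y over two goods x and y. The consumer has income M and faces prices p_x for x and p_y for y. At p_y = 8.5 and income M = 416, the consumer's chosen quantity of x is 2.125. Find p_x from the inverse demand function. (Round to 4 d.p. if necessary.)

MU_x = 2/x, MU_y = 1. Tangency: 2/x = p_x/p_y.
So x*(p_x,p_y) = 2·p_y/p_x, independent of income; and y* = (M − 2·p_y)/p_y.
Set x* = 2.125 in the demand function and solve for p_x: p_x = 8.

p_x = 8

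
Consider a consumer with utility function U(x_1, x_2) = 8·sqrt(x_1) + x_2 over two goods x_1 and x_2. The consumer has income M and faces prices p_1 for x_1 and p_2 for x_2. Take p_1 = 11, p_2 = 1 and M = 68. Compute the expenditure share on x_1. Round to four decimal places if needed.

share on x_1 = 0.0214

Solve: √x_1 = 4·p_2/p_1, so x_1*(p_1,p_2) = (4·p_2/p_1)², and x_2* = (M − p_1·x_1*)/p_2.
Plugging in: x_1* = (4·1/11)² = 0.1322, x_2* = 66.5455.
Expenditure on x_1: 11·0.1322 = 1.4545; share = 0.0214.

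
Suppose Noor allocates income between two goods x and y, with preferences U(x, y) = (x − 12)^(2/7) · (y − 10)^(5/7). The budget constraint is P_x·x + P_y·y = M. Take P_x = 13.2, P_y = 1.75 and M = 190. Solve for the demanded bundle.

x* = 12.3052, y* = 15.7551

MRS = (2/5)·(y−10)/(x−12). Tangency with P_x/P_y gives y−10 = (5/2)·(P_x/P_y)·(x−12).
Substituting into the budget: x* = 12 + 2/7·(M − 12·P_x − 10·P_y)/P_x, and y* = 10 + 5/7·(…)/P_y.
Discretionary income = 190 − 12·13.2 − 10·1.75 = 14.1; x* = 12 + 2/7·14.1/13.2 = 12.3052; y* = 10 + 5/7·14.1/1.75 = 15.7551.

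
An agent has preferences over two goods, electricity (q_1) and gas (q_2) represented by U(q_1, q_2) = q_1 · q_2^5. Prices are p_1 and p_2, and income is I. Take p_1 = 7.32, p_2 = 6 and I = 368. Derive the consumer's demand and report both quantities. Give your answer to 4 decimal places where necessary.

q_1* = 8.3789, q_2* = 51.1111

The MRS is (1/5)·q_2/q_1. Set MRS = p_1/p_2.
Rearranging, p_2·q_2 = 5·p_1·q_1. Substituting into the budget gives p_1·q_1·(1 + 5) = I.
Demand: q_1*(p_1,p_2,I) = 1/6·I/p_1 and q_2* = 5/6·I/p_2.
At p_1=7.32, p_2=6, I=368: q_1* = 1/6·368/7.32 = 8.3789, q_2* = 51.1111.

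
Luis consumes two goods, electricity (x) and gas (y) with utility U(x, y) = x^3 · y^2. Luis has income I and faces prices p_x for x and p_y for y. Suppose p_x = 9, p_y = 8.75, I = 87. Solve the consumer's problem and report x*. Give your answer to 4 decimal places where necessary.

x* = 5.8

MU_x/MU_y = (3·y)/(2·x); tangency sets this equal to p_x/p_y.
So 3·p_y·y = 2·p_x·x; combined with the budget, a share 0.6 of income goes to x.
Demand: x*(p_x,p_y,I) = 0.6·I/p_x and y* = 0.4·I/p_y.
At p_x=9, p_y=8.75, I=87: x* = 0.6·87/9 = 5.8.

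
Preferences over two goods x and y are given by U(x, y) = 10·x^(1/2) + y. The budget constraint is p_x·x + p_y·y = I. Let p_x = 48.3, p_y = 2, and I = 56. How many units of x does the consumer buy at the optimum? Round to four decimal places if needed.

x* = 0.0429

MU_x = 5/√x, MU_y = 1. Tangency: 5/√x = p_x/p_y.
Solve: √x = 5·p_y/p_x, so x*(p_x,p_y) = (5·p_y/p_x)², and y* = (I − p_x·x*)/p_y.
Plugging in: x* = (5·2/48.3)² = 0.0429.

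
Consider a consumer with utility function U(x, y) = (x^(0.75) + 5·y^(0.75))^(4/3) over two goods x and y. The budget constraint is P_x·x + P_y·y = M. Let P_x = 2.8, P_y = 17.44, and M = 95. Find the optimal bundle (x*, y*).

With the ratio pinned down, the budget gives x* = M/(P_x + P_y·(y/x)) and y* = (y/x)·x*.
Numerically y/x = 0.415266, so x* = 95/(2.8 + 17.44·0.415266) = 9.46 and y* = 0.415266·9.46 = 3.9284.

x* = 9.46, y* = 3.9284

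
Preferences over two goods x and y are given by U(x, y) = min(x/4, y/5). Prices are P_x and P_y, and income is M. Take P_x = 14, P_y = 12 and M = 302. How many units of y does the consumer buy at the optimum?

y* = 13.0172

With perfect complements, no substitution: consume in ratio x:y = 4:5.
Budget: P_x·x + P_y·(5/4)·x = M, so (4·P_x + 5·P_y)·x = 4·M.
Demand: x*(P_x,P_y,M) = 4·M/(4·P_x + 5·P_y), y* = 5·M/(4·P_x + 5·P_y).
Here 4·14 + 5·12 = 116, giving y* = 13.0172.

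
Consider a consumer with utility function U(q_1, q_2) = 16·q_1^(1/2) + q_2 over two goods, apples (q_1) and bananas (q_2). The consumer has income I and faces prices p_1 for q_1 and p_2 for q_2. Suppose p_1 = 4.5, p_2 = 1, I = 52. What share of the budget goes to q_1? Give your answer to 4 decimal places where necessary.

share on q_1 = 0.2735

Utility is quasi-linear in q_2; the FOC for q_1 is 8/√q_1 = p_1/p_2.
Solve: √q_1 = 8·p_2/p_1, so q_1*(p_1,p_2) = (8·p_2/p_1)², and q_2* = (I − p_1·q_1*)/p_2.
Plugging in: q_1* = (8·1/4.5)² = 3.1605, q_2* = 37.7778.
Expenditure on q_1: 4.5·3.1605 = 14.2222; share = 0.2735.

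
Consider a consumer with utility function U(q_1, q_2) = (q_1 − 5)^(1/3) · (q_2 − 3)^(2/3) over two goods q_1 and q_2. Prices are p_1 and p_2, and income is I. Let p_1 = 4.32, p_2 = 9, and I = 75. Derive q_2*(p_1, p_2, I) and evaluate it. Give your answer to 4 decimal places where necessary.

MRS = (1/2)·(q_2−3)/(q_1−5). Tangency with p_1/p_2 gives q_2−3 = 2·(p_1/p_2)·(q_1−5).
After buying the subsistence bundle (5, 3), a share 1/3 of the remaining income goes to q_1: q_1* = 5 + 1/3·(I − 5p_1 − 3p_2)/p_1.
Discretionary income = 75 − 5·4.32 − 3·9 = 26.4; q_2* = 3 + 2/3·26.4/9 = 4.9556.

q_2* = 4.9556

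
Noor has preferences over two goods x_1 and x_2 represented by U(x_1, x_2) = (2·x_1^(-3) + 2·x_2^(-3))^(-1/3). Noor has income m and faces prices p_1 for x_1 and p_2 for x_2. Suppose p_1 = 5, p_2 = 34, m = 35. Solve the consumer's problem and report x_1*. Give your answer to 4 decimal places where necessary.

x_1* = 1.3433

From the CES first-order condition, (x_2/x_1)^(4) = p_1/p_2.
Hence x_2/x_1 = (p_1/p_2)^(1/(4)), i.e. raised to the 0.25 power.
Substitute x_2 = (x_2/x_1)·x_1 into the budget: x_1* = m/(p_1 + p_2·(x_2/x_1)).
Numerically x_2/x_1 = 0.61926, so x_1* = 35/(5 + 34·0.61926) = 1.3433.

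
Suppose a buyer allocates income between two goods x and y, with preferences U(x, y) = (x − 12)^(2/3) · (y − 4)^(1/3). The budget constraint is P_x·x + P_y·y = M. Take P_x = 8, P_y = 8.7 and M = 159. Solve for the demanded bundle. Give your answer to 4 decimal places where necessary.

MRS = 2·(y−4)/(x−12). Tangency with P_x/P_y gives y−4 = (1/2)·(P_x/P_y)·(x−12).
Substituting into the budget: x* = 12 + 2/3·(M − 12·P_x − 4·P_y)/P_x, and y* = 4 + 1/3·(…)/P_y.
Discretionary income = 159 − 12·8 − 4·8.7 = 28.2; x* = 12 + 2/3·28.2/8 = 14.35; y* = 4 + 1/3·28.2/8.7 = 5.0805.

x* = 14.35, y* = 5.0805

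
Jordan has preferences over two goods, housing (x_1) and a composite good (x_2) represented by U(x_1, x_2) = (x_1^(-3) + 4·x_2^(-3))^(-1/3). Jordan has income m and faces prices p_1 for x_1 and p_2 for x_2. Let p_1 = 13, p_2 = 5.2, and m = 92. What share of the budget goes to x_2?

share on x_2 = 0.4157

From the CES first-order condition, (1/4)·(x_2/x_1)^(4) = p_1/p_2.
Solve for the ratio: x_2/x_1 = [4·p_1/p_2]^(0.25).
Substitute x_2 = (x_2/x_1)·x_1 into the budget: x_1* = m/(p_1 + p_2·(x_2/x_1)).
Numerically x_2/x_1 = 1.778279, so x_1* = 92/(13 + 5.2·1.778279) = 4.1354 and x_2* = 1.778279·4.1354 = 7.3539.
Expenditure on x_2: 5.2·7.3539 = 38.2401; share = 0.4157.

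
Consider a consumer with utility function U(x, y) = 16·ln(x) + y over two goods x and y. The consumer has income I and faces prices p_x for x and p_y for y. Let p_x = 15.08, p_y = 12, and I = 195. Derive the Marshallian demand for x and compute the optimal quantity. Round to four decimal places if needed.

x* = 12.7321

Set MRS = p_x/p_y: (16/x)/1 = p_x/p_y.
So x*(p_x,p_y) = 16·p_y/p_x, independent of income; and y* = (I − 16·p_y)/p_y.
At the given prices: x* = 16·12/15.08 = 12.7321.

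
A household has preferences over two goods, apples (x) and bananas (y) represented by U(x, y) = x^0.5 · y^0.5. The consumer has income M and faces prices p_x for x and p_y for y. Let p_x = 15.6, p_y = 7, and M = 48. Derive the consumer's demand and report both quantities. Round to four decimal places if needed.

x* = 1.5385, y* = 3.4286

MU_x/MU_y = (0.5·y)/(0.5·x); tangency sets this equal to p_x/p_y.
Rearranging, p_y·y = p_x·x. Substituting into the budget gives p_x·x·(1 + 1) = M.
Demand: x*(p_x,p_y,M) = 0.5·M/p_x and y* = 0.5·M/p_y.
At p_x=15.6, p_y=7, M=48: x* = 0.5·48/15.6 = 1.5385, y* = 3.4286.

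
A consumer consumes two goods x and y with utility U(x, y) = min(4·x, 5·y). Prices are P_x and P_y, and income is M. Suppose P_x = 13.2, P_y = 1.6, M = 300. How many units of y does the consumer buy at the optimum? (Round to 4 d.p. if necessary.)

y* = 16.5746

With perfect complements, no substitution: consume in ratio x:y = 5:4.
Budget: P_x·x + P_y·(4/5)·x = M, so (5·P_x + 4·P_y)·x = 5·M.
Demand: x*(P_x,P_y,M) = 5·M/(5·P_x + 4·P_y), y* = 4·M/(5·P_x + 4·P_y).
Here 5·13.2 + 4·1.6 = 72.4, giving y* = 16.5746.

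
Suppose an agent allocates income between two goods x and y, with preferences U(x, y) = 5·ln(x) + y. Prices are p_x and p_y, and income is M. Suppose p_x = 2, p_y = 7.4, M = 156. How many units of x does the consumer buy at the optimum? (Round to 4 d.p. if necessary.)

x* = 18.5

MU_x = 5/x, MU_y = 1. Tangency: 5/x = p_x/p_y.
So x*(p_x,p_y) = 5·p_y/p_x, independent of income; and y* = (M − 5·p_y)/p_y.
At the given prices: x* = 5·7.4/2 = 18.5.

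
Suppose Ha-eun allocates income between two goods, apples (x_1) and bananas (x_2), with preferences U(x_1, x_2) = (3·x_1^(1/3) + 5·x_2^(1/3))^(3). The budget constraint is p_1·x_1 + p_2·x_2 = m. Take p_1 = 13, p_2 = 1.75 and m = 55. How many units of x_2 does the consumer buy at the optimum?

From the CES first-order condition, (3/5)·(x_2/x_1)^(2/3) = p_1/p_2.
Solve for the ratio: x_2/x_1 = [(5/3)·p_1/p_2]^(1.5).
With the ratio pinned down, the budget gives x_1* = m/(p_1 + p_2·(x_2/x_1)) and x_2* = (x_2/x_1)·x_1*.
Numerically x_2/x_1 = 43.564334, so x_1* = 55/(13 + 1.75·43.564334) = 0.6163 and x_2* = 43.564334·0.6163 = 26.8501.

x_2* = 26.8501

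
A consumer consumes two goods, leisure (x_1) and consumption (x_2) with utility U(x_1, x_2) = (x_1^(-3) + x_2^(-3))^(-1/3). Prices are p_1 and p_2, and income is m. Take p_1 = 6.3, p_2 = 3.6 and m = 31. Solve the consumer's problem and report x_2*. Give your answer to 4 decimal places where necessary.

MRS = MU_x_1/MU_x_2 = (x_2/x_1)^(4). Set equal to p_1/p_2.
Solve for the ratio: x_2/x_1 = [p_1/p_2]^(0.25).
Substitute x_2 = (x_2/x_1)·x_1 into the budget: x_1* = m/(p_1 + p_2·(x_2/x_1)).
Numerically x_2/x_1 = 1.150163, so x_1* = 31/(6.3 + 3.6·1.150163) = 2.9692 and x_2* = 1.150163·2.9692 = 3.415.

x_2* = 3.415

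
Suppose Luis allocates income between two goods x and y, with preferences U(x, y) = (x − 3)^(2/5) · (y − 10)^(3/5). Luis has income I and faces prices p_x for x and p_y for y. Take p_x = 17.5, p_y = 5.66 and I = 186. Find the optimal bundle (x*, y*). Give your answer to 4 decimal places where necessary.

x* = 4.7577, y* = 18.1519

This is Cobb-Douglas in (x−3, y−10): tangency gives 0.4·p_y·(y−10) = 0.6·p_x·(x−3).
After buying the subsistence bundle (3, 10), a share 0.4 of the remaining income goes to x: x* = 3 + 0.4·(I − 3p_x − 10p_y)/p_x.
Discretionary income = 186 − 3·17.5 − 10·5.66 = 76.9; x* = 3 + 0.4·76.9/17.5 = 4.7577; y* = 10 + 0.6·76.9/5.66 = 18.1519.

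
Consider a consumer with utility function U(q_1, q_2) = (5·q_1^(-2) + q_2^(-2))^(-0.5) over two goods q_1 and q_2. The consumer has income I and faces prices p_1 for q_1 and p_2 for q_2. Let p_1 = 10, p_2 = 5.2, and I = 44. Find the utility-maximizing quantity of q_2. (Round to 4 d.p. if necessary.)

q_2* = 2.3218

From the CES first-order condition, 5·(q_2/q_1)^(3) = p_1/p_2.
Solve for the ratio: q_2/q_1 = [(1/5)·p_1/p_2]^(1/3).
With the ratio pinned down, the budget gives q_1* = I/(p_1 + p_2·(q_2/q_1)) and q_2* = (q_2/q_1)·q_1*.
Numerically q_2/q_1 = 0.727236, so q_1* = 44/(10 + 5.2·0.727236) = 3.1927 and q_2* = 0.727236·3.1927 = 2.3218.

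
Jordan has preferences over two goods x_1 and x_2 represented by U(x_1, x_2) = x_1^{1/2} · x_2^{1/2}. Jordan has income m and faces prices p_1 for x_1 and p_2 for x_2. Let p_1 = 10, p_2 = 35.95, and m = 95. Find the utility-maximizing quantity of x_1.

Tangency: MRS = x_2/x_1 = p_1/p_2.
Rearranging, p_2·x_2 = p_1·x_1. Substituting into the budget gives p_1·x_1·(1 + 1) = m.
Demand: x_1*(p_1,p_2,m) = 0.5·m/p_1 and x_2* = 0.5·m/p_2.
At p_1=10, p_2=35.95, m=95: x_1* = 0.5·95/10 = 4.75.

x_1* = 4.75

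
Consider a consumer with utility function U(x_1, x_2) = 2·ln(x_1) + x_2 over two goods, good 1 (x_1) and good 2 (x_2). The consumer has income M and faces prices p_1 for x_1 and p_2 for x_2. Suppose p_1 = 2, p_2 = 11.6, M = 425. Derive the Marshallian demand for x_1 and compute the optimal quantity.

x_1* = 11.6

Set MRS = p_1/p_2: (2/x_1)/1 = p_1/p_2.
So x_1*(p_1,p_2) = 2·p_2/p_1, independent of income; and x_2* = (M − 2·p_2)/p_2.
At the given prices: x_1* = 2·11.6/2 = 11.6.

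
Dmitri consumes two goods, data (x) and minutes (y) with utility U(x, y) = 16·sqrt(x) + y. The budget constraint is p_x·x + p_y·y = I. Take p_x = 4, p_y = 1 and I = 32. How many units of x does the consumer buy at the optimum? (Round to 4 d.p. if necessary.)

x* = 4

Thus x* = (8·p_y/p_x)² — independent of I — with the rest of income spent on y.
Plugging in: x* = (8·1/4)² = 4.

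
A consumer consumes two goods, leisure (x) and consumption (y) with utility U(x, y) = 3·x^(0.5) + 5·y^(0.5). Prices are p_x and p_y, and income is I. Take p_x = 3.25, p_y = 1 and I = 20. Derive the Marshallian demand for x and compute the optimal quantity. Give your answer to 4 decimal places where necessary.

x* = 0.6137

MU_x ∝ 3·x^(-0.5), MU_y ∝ 5·y^(-0.5), so MRS = (3/5)·(y/x)^(0.5) = p_x/p_y.
Hence y/x = ((5/3)·p_x/p_y)^(1/(0.5)), i.e. raised to the 2 power.
With the ratio pinned down, the budget gives x* = I/(p_x + p_y·(y/x)) and y* = (y/x)·x*.
Numerically y/x = 29.340278, so x* = 20/(3.25 + 1·29.340278) = 0.6137.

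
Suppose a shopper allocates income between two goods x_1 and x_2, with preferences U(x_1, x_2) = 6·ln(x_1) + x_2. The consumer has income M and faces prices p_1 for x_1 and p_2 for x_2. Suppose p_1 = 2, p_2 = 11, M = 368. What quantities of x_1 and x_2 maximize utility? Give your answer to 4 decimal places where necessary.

x_1* = 33, x_2* = 27.4545

At the given prices: x_1* = 6·11/2 = 33, and x_2* = 27.4545.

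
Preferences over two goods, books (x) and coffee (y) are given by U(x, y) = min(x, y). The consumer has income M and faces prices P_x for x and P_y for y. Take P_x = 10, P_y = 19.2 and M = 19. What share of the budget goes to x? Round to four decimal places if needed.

With perfect complements, no substitution: consume in ratio x:y = 1:1.
Budget: P_x·x + P_y·x = M, so (P_x + P_y)·x = M.
Demand: x*(P_x,P_y,M) = M/(P_x + P_y), y* = M/(P_x + P_y).
Here 10 + 19.2 = 29.2, giving x* = 0.6507 and y* = 0.6507.
Expenditure on x: 10·0.6507 = 6.5068; share = 0.3425.

share on x = 0.3425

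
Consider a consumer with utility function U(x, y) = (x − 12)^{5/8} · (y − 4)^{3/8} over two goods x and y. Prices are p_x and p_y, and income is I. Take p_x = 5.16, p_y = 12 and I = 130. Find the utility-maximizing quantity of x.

Discretionary income = 130 − 12·5.16 − 4·12 = 20.08; x* = 12 + 0.625·20.08/5.16 = 14.4322.

x* = 14.4322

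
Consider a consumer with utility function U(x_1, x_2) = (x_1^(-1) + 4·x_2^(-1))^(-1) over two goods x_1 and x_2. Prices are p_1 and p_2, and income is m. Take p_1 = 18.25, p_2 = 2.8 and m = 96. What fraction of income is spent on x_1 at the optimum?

share on x_1 = 0.5607

From the CES first-order condition, (1/4)·(x_2/x_1)^(2) = p_1/p_2.
Hence x_2/x_1 = (4·p_1/p_2)^(1/(2)), i.e. raised to the 0.5 power.
Substitute x_2 = (x_2/x_1)·x_1 into the budget: x_1* = m/(p_1 + p_2·(x_2/x_1)).
Numerically x_2/x_1 = 5.106019, so x_1* = 96/(18.25 + 2.8·5.106019) = 2.9496 and x_2* = 5.106019·2.9496 = 15.0607.
Expenditure on x_1: 18.25·2.9496 = 53.8301; share = 0.5607.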